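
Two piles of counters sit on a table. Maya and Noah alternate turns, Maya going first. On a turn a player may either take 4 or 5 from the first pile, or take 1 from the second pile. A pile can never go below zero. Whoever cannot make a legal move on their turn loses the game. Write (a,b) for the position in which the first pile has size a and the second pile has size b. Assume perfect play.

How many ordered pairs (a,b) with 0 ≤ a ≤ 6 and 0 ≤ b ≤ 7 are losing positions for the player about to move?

28

Use the standard recursion: the mover loses at a terminal position; elsewhere, the mover wins exactly when some move hands the opponent an L position.
Every move lowers a or b (never raises either), so fill the grid row by row in increasing a, and left to right within a row: each cell's successors are then already labelled.
      b=0  b=1  b=2  b=3  b=4  b=5  b=6  b=7
a=0:    L    W    L    W    L    W    L    W
a=1:    L    W    L    W    L    W    L    W
a=2:    L    W    L    W    L    W    L    W
a=3:    L    W    L    W    L    W    L    W
a=4:    W    L    W    L    W    L    W    L
a=5:    W    L    W    L    W    L    W    L
a=6:    W    L    W    L    W    L    W    L
Cells with no legal move (terminal, hence L): (0,0), (1,0), (2,0), (3,0).
The remaining L cells, each justified by listing all of its moves:
(0,2): the only move is to (0,1)(W), a W ⇒ L
(0,4): the only move is to (0,3)(W), a W ⇒ L
(0,6): the only move is to (0,5)(W), a W ⇒ L
(1,2): the only move is to (1,1)(W), a W ⇒ L
(1,4): the only move is to (1,3)(W), a W ⇒ L
(1,6): the only move is to (1,5)(W), a W ⇒ L
(2,2): the only move is to (2,1)(W), a W ⇒ L
(2,4): the only move is to (2,3)(W), a W ⇒ L
(2,6): the only move is to (2,5)(W), a W ⇒ L
(3,2): the only move is to (3,1)(W), a W ⇒ L
(3,4): the only move is to (3,3)(W), a W ⇒ L
(3,6): the only move is to (3,5)(W), a W ⇒ L
(4,1): moves to (0,1)(W), (4,0)(W); every one is W ⇒ L
(4,3): moves to (0,3)(W), (4,2)(W); every one is W ⇒ L
(4,5): moves to (0,5)(W), (4,4)(W); every one is W ⇒ L
(4,7): moves to (0,7)(W), (4,6)(W); every one is W ⇒ L
(5,1): moves to (1,1)(W), (0,1)(W), (5,0)(W); every one is W ⇒ L
(5,3): moves to (1,3)(W), (0,3)(W), (5,2)(W); every one is W ⇒ L
(5,5): moves to (1,5)(W), (0,5)(W), (5,4)(W); every one is W ⇒ L
(5,7): moves to (1,7)(W), (0,7)(W), (5,6)(W); every one is W ⇒ L
(6,1): moves to (2,1)(W), (1,1)(W), (6,0)(W); every one is W ⇒ L
(6,3): moves to (2,3)(W), (1,3)(W), (6,2)(W); every one is W ⇒ L
(6,5): moves to (2,5)(W), (1,5)(W), (6,4)(W); every one is W ⇒ L
(6,7): moves to (2,7)(W), (1,7)(W), (6,6)(W); every one is W ⇒ L
Every other cell has at least one move into one of the L cells above, so it is W.
L cells per row: a=0: 4, a=1: 4, a=2: 4, a=3: 4, a=4: 4, a=5: 4, a=6: 4; total 28.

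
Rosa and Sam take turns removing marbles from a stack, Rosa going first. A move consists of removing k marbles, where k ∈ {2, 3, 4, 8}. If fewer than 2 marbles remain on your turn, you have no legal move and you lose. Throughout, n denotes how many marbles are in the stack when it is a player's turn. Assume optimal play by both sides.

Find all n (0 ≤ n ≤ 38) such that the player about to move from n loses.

0, 1, 6, 7, 12, 13, 18, 19, 24, 25, 30, 31, 36, 37

Use the standard recursion: the mover loses at a terminal position; elsewhere, the mover wins exactly when some move hands the opponent an L position.
n=0: no move → L
n=1: no move → L
n=2: can move to 0, which is L ⇒ W
n=3: can move to 1, which is L ⇒ W
n=4: can move to 1, which is L ⇒ W
n=5: can move to 1, which is L ⇒ W
n=6: moves to 4(W), 3(W), 2(W); every one is W ⇒ L
n=7: moves to 5(W), 4(W), 3(W); every one is W ⇒ L
n=8: can move to 6, which is L ⇒ W
n=9: can move to 7, which is L ⇒ W
n=10: can move to 7, which is L ⇒ W
n=11: can move to 7, which is L ⇒ W
n=12: moves to 10(W), 9(W), 8(W), 4(W); every one is W ⇒ L
n=13: moves to 11(W), 10(W), 9(W), 5(W); every one is W ⇒ L
n=14: can move to 12, which is L ⇒ W
n=15: can move to 13, which is L ⇒ W
n=16: can move to 13, which is L ⇒ W
n=17: can move to 13, which is L ⇒ W
n=18: moves to 16(W), 15(W), 14(W), 10(W); every one is W ⇒ L
n=19: moves to 17(W), 16(W), 15(W), 11(W); every one is W ⇒ L
n=20: can move to 18, which is L ⇒ W
n=21: can move to 19, which is L ⇒ W
n=22: can move to 19, which is L ⇒ W
n=23: can move to 19, which is L ⇒ W
n=24: moves to 22(W), 21(W), 20(W), 16(W); every one is W ⇒ L
n=25: moves to 23(W), 22(W), 21(W), 17(W); every one is W ⇒ L
n=26: can move to 24, which is L ⇒ W
n=27: can move to 25, which is L ⇒ W
n=28: can move to 25, which is L ⇒ W
n=29: can move to 25, which is L ⇒ W
n=30: moves to 28(W), 27(W), 26(W), 22(W); every one is W ⇒ L
n=31: moves to 29(W), 28(W), 27(W), 23(W); every one is W ⇒ L
n=32: can move to 30, which is L ⇒ W
n=33: can move to 31, which is L ⇒ W
n=34: can move to 31, which is L ⇒ W
n=35: can move to 31, which is L ⇒ W
n=36: moves to 34(W), 33(W), 32(W), 28(W); every one is W ⇒ L
n=37: moves to 35(W), 34(W), 33(W), 29(W); every one is W ⇒ L
n=38: can move to 36, which is L ⇒ W
The losing starting values of n are exactly the entries labelled L in this table (14 of them).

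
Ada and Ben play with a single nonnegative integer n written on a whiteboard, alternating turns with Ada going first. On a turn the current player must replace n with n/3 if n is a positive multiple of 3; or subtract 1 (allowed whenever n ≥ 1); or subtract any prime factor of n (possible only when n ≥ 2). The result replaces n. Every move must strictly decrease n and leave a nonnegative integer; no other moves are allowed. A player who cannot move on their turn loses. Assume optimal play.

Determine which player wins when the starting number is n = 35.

Compute win/loss labels from the base case upward. A position with no move is L. Any other position is W if it can reach an L in one move, else L.
n=0: no move → L
n=1: reaches L-position 0 → W
n=2: reaches L-position 0 → W
n=3: reaches L-position 0 → W
n=4: only reaches 2(W), 3(W), all W → L
n=5: reaches L-position 0 → W
n=6: reaches L-position 4 → W
n=7: reaches L-position 0 → W
n=8: only reaches 6(W), 7(W), all W → L
n=9: reaches L-position 8 → W
n=10: reaches L-position 8 → W
n=11: reaches L-position 0 → W
n=12: reaches L-position 4 → W
n=13: reaches L-position 0 → W
n=14: only reaches 7(W), 12(W), 13(W), all W → L
n=15: reaches L-position 14 → W
n=16: reaches L-position 14 → W
n=17: reaches L-position 0 → W
n=18: only reaches 6(W), 15(W), 16(W), 17(W), all W → L
n=19: reaches L-position 0 → W
n=20: reaches L-position 18 → W
n=21: reaches L-position 14 → W
n=22: only reaches 11(W), 20(W), 21(W), all W → L
n=23: reaches L-position 0 → W
n=24: reaches L-position 8 → W
n=25: only reaches 20(W), 24(W), all W → L
n=26: reaches L-position 25 → W
n=27: only reaches 9(W), 24(W), 26(W), all W → L
n=28: reaches L-position 27 → W
n=29: reaches L-position 0 → W
n=30: reaches L-position 25 → W
n=31: reaches L-position 0 → W
n=32: only reaches 30(W), 31(W), all W → L
n=33: reaches L-position 22 → W
n=34: reaches L-position 32 → W
n=35: only reaches 28(W), 30(W), 34(W), all W → L
Every move from 35 reaches a W position, so the mover loses.

Ben wins.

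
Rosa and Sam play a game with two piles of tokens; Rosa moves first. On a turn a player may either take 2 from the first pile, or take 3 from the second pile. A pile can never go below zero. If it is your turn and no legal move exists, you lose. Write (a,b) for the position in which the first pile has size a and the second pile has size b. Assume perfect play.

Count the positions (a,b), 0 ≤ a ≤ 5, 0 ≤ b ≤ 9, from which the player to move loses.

32

Use the standard recursion: the mover loses at a terminal position; elsewhere, the mover wins exactly when some move hands the opponent an L position.
Every move lowers a or b (never raises either), so fill the grid row by row in increasing a, and left to right within a row: each cell's successors are then already labelled.
      b=0  b=1  b=2  b=3  b=4  b=5  b=6  b=7  b=8  b=9
a=0:    L    L    L    W    W    W    L    L    L    W
a=1:    L    L    L    W    W    W    L    L    L    W
a=2:    W    W    W    L    L    L    W    W    W    L
a=3:    W    W    W    L    L    L    W    W    W    L
a=4:    L    L    L    W    W    W    L    L    L    W
a=5:    L    L    L    W    W    W    L    L    L    W
Cells with no legal move (terminal, hence L): (0,0), (0,1), (0,2), (1,0), (1,1), (1,2).
The remaining L cells, each justified by listing all of its moves:
(0,6): the only move is to (0,3)(W), a W ⇒ L
(0,7): the only move is to (0,4)(W), a W ⇒ L
(0,8): the only move is to (0,5)(W), a W ⇒ L
(1,6): the only move is to (1,3)(W), a W ⇒ L
(1,7): the only move is to (1,4)(W), a W ⇒ L
(1,8): the only move is to (1,5)(W), a W ⇒ L
(2,3): moves to (0,3)(W), (2,0)(W); every one is W ⇒ L
(2,4): moves to (0,4)(W), (2,1)(W); every one is W ⇒ L
(2,5): moves to (0,5)(W), (2,2)(W); every one is W ⇒ L
(2,9): moves to (0,9)(W), (2,6)(W); every one is W ⇒ L
(3,3): moves to (1,3)(W), (3,0)(W); every one is W ⇒ L
(3,4): moves to (1,4)(W), (3,1)(W); every one is W ⇒ L
(3,5): moves to (1,5)(W), (3,2)(W); every one is W ⇒ L
(3,9): moves to (1,9)(W), (3,6)(W); every one is W ⇒ L
(4,0): the only move is to (2,0)(W), a W ⇒ L
(4,1): the only move is to (2,1)(W), a W ⇒ L
(4,2): the only move is to (2,2)(W), a W ⇒ L
(4,6): moves to (2,6)(W), (4,3)(W); every one is W ⇒ L
(4,7): moves to (2,7)(W), (4,4)(W); every one is W ⇒ L
(4,8): moves to (2,8)(W), (4,5)(W); every one is W ⇒ L
(5,0): the only move is to (3,0)(W), a W ⇒ L
(5,1): the only move is to (3,1)(W), a W ⇒ L
(5,2): the only move is to (3,2)(W), a W ⇒ L
(5,6): moves to (3,6)(W), (5,3)(W); every one is W ⇒ L
(5,7): moves to (3,7)(W), (5,4)(W); every one is W ⇒ L
(5,8): moves to (3,8)(W), (5,5)(W); every one is W ⇒ L
Every other cell has at least one move into one of the L cells above, so it is W.
L cells per row: a=0: 6, a=1: 6, a=2: 4, a=3: 4, a=4: 6, a=5: 6; total 32.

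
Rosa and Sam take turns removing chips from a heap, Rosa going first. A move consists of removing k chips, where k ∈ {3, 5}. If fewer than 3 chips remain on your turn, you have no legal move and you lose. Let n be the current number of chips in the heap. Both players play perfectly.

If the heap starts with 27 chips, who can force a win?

Classify positions by backward induction: terminal positions (no move available) are L. From any other position, the mover wins iff some move reaches an L.
n=0: no move → L
n=1: no move → L
n=2: no move → L
n=3: W (go to 0, an L position)
n=4: W (go to 1, an L position)
n=5: W (go to 2, an L position)
n=6: W (go to 1, an L position)
n=7: W (go to 2, an L position)
n=8: L (options 5(W), 3(W) are all W)
n=9: L (options 6(W), 4(W) are all W)
n=10: L (options 7(W), 5(W) are all W)
n=11: W (go to 8, an L position)
n=12: W (go to 9, an L position)
n=13: W (go to 10, an L position)
n=14: W (go to 9, an L position)
n=15: W (go to 10, an L position)
n=16: L (options 13(W), 11(W) are all W)
n=17: L (options 14(W), 12(W) are all W)
n=18: L (options 15(W), 13(W) are all W)
n=19: W (go to 16, an L position)
n=20: W (go to 17, an L position)
n=21: W (go to 18, an L position)
n=22: W (go to 17, an L position)
n=23: W (go to 18, an L position)
n=24: L (options 21(W), 19(W) are all W)
n=25: L (options 22(W), 20(W) are all W)
n=26: L (options 23(W), 21(W) are all W)
n=27: W (go to 24, an L position)
From 27 Rosa can remove 3, leaving 24, reaching an L position.

Rosa wins.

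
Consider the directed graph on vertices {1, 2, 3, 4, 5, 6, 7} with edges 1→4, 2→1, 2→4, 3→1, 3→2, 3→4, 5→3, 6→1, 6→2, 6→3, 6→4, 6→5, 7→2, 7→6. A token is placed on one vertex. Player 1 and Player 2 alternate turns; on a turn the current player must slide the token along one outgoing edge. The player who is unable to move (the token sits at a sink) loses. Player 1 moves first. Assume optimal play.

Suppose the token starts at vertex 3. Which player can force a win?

Use the standard recursion: the mover loses at a terminal position; elsewhere, the mover wins exactly when some move hands the opponent an L position.
Every edge goes from a vertex to one that appears earlier in the order 4, 1, 2, 3, 5, 6, 7, so processing vertices in that order labels each vertex after all of its successors.
4: no outgoing edge → L
1: can move to 4, which is L ⇒ W
2: can move to 4, which is L ⇒ W
3: can move to 4, which is L ⇒ W
5: the only move is to 3(W), a W ⇒ L
6: can move to 5, which is L ⇒ W
7: moves to 6(W), 2(W); every one is W ⇒ L
The starting position 3 is W: Player 1 should move to 4, handing over an L position.

Player 1 wins.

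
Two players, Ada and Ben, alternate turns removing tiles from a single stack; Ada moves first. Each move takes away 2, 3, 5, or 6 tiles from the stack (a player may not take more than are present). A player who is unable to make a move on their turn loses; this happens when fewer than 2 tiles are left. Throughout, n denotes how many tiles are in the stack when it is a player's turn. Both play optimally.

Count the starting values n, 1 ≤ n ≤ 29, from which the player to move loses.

Work bottom-up. With no move the player to move loses. Otherwise the position is W if at least one move leads to an L position for the opponent, and L if every move leads to a W.
n=0: no move → L
n=1: no move → L
n=2: →0(L), so W
n=3: →1(L), so W
n=4: →1(L), so W
n=5: →0(L), so W
n=6: →1(L), so W
n=7: →1(L), so W
n=8: →6(W), 5(W), 3(W), 2(W) — all W, so L
n=9: →7(W), 6(W), 4(W), 3(W) — all W, so L
n=10: →8(L), so W
n=11: →9(L), so W
n=12: →9(L), so W
n=13: →8(L), so W
n=14: →9(L), so W
n=15: →9(L), so W
n=16: →14(W), 13(W), 11(W), 10(W) — all W, so L
n=17: →15(W), 14(W), 12(W), 11(W) — all W, so L
n=18: →16(L), so W
n=19: →17(L), so W
n=20: →17(L), so W
n=21: →16(L), so W
n=22: →17(L), so W
n=23: →17(L), so W
n=24: →22(W), 21(W), 19(W), 18(W) — all W, so L
n=25: →23(W), 22(W), 20(W), 19(W) — all W, so L
n=26: →24(L), so W
n=27: →25(L), so W
n=28: →25(L), so W
n=29: →24(L), so W
L entries with 1 ≤ n ≤ 29 (n=0 is outside the asked range and is not counted): n = 1, 8, 9, 16, 17, 24, 25; that makes 7.

7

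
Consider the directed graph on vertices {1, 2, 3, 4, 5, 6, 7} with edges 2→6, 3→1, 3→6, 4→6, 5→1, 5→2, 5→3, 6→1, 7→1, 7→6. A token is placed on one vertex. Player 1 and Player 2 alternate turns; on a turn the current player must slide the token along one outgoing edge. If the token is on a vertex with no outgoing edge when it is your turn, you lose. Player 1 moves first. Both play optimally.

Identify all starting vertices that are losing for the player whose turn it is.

1, 2, 4

Work bottom-up. With no move the player to move loses. Otherwise the position is W if at least one move leads to an L position for the opponent, and L if every move leads to a W.
Every edge goes from a vertex to one that appears earlier in the order 1, 6, 3, 7, 2, 5, 4, so processing vertices in that order labels each vertex after all of its successors.
1: no outgoing edge → L
6: can move to 1, which is L ⇒ W
3: can move to 1, which is L ⇒ W
7: can move to 1, which is L ⇒ W
2: the only move is to 6(W), a W ⇒ L
5: can move to 2, which is L ⇒ W
4: the only move is to 6(W), a W ⇒ L
Reading off the rows marked L gives the requested list; there are 3 such vertices.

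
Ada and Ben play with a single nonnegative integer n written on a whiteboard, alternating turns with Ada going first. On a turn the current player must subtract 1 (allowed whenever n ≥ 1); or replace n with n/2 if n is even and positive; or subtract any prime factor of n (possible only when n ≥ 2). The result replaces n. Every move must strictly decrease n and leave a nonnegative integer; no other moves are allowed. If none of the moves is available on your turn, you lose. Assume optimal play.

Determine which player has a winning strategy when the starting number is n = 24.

Ben wins.

Use the standard recursion: the mover loses at a terminal position; elsewhere, the mover wins exactly when some move hands the opponent an L position.
n=0: no move → L
n=1: →0(L), so W
n=2: →0(L), so W
n=3: →0(L), so W
n=4: →2(W), 3(W) — all W, so L
n=5: →0(L), so W
n=6: →4(L), so W
n=7: →0(L), so W
n=8: →4(L), so W
n=9: →6(W), 8(W) — all W, so L
n=10: →9(L), so W
n=11: →0(L), so W
n=12: →9(L), so W
n=13: →0(L), so W
n=14: →7(W), 12(W), 13(W) — all W, so L
n=15: →14(L), so W
n=16: →14(L), so W
n=17: →0(L), so W
n=18: →9(L), so W
n=19: →0(L), so W
n=20: →10(W), 15(W), 18(W), 19(W) — all W, so L
n=21: →14(L), so W
n=22: →20(L), so W
n=23: →0(L), so W
n=24: →12(W), 21(W), 22(W), 23(W) — all W, so L
Every move from 24 reaches a W position, so the mover loses.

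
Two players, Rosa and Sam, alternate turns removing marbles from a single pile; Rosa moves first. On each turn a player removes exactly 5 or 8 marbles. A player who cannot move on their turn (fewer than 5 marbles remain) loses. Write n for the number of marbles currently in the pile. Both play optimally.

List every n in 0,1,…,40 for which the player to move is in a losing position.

Build the W/L table. Terminal = L. A non-terminal position is W if it has a move to some L; otherwise it is L.
n=0: no move → L
n=1: no move → L
n=2: no move → L
n=3: no move → L
n=4: no move → L
n=5: can move to 0, which is L ⇒ W
n=6: can move to 1, which is L ⇒ W
n=7: can move to 2, which is L ⇒ W
n=8: can move to 3, which is L ⇒ W
n=9: can move to 4, which is L ⇒ W
n=10: can move to 2, which is L ⇒ W
n=11: can move to 3, which is L ⇒ W
n=12: can move to 4, which is L ⇒ W
n=13: moves to 8(W), 5(W); every one is W ⇒ L
n=14: moves to 9(W), 6(W); every one is W ⇒ L
n=15: moves to 10(W), 7(W); every one is W ⇒ L
n=16: moves to 11(W), 8(W); every one is W ⇒ L
n=17: moves to 12(W), 9(W); every one is W ⇒ L
n=18: can move to 13, which is L ⇒ W
n=19: can move to 14, which is L ⇒ W
n=20: can move to 15, which is L ⇒ W
n=21: can move to 16, which is L ⇒ W
n=22: can move to 17, which is L ⇒ W
n=23: can move to 15, which is L ⇒ W
n=24: can move to 16, which is L ⇒ W
n=25: can move to 17, which is L ⇒ W
n=26: moves to 21(W), 18(W); every one is W ⇒ L
n=27: moves to 22(W), 19(W); every one is W ⇒ L
n=28: moves to 23(W), 20(W); every one is W ⇒ L
n=29: moves to 24(W), 21(W); every one is W ⇒ L
n=30: moves to 25(W), 22(W); every one is W ⇒ L
n=31: can move to 26, which is L ⇒ W
n=32: can move to 27, which is L ⇒ W
n=33: can move to 28, which is L ⇒ W
n=34: can move to 29, which is L ⇒ W
n=35: can move to 30, which is L ⇒ W
n=36: can move to 28, which is L ⇒ W
n=37: can move to 29, which is L ⇒ W
n=38: can move to 30, which is L ⇒ W
n=39: moves to 34(W), 31(W); every one is W ⇒ L
n=40: moves to 35(W), 32(W); every one is W ⇒ L
Reading off the rows marked L gives the requested list; there are 17 such values of n.

0, 1, 2, 3, 4, 13, 14, 15, 16, 17, 26, 27, 28, 29, 30, 39, 40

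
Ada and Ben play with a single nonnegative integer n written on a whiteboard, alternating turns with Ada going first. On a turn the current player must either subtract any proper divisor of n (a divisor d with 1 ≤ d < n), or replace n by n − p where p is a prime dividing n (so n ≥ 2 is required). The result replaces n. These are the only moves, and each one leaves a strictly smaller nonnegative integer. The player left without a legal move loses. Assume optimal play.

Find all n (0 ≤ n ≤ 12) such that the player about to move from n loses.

Work bottom-up. With no move the player to move loses. Otherwise the position is W if at least one move leads to an L position for the opponent, and L if every move leads to a W.
n=0: no move → L
n=1: no move → L
n=2: can move to 0, which is L ⇒ W
n=3: can move to 0, which is L ⇒ W
n=4: moves to 2(W), 3(W); every one is W ⇒ L
n=5: can move to 0, which is L ⇒ W
n=6: can move to 4, which is L ⇒ W
n=7: can move to 0, which is L ⇒ W
n=8: can move to 4, which is L ⇒ W
n=9: moves to 6(W), 8(W); every one is W ⇒ L
n=10: can move to 9, which is L ⇒ W
n=11: can move to 0, which is L ⇒ W
n=12: can move to 9, which is L ⇒ W
Reading off the rows marked L gives the requested list; there are 4 such values of n.

0, 1, 4, 9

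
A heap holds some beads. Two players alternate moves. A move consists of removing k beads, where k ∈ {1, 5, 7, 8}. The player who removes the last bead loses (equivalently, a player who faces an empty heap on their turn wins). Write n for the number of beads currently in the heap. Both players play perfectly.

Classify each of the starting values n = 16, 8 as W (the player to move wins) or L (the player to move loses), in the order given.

Build the W/L table. Terminal = W. A non-terminal position is W if it has a move to some L; otherwise it is L.
n=0: no move; the opponent has just taken the last bead and therefore loses → W
n=1: →0(W) only, which is W, so L
n=2: →1(L), so W
n=3: →2(W) only, which is W, so L
n=4: →3(L), so W
n=5: →4(W), 0(W) — all W, so L
n=6: →5(L), so W
n=7: →6(W), 2(W), 0(W) — all W, so L
n=8: →7(L), so W
n=9: →1(L), so W
n=10: →5(L), so W
n=11: →3(L), so W
n=12: →7(L), so W
n=13: →5(L), so W
n=14: →7(L), so W
n=15: →7(L), so W
n=16: →15(W), 11(W), 9(W), 8(W) — all W, so L

16: L, 8: W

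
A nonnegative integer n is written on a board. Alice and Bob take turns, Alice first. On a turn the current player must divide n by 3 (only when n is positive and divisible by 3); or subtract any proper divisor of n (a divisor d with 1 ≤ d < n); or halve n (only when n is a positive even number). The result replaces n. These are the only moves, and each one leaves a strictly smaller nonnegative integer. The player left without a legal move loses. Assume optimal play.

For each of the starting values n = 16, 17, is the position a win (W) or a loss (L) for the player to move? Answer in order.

16: W, 17: L

Compute win/loss labels from the base case upward. A position with no move is L. Any other position is W if it can reach an L in one move, else L.
n=0: no move → L
n=1: no move → L
n=2: can move to 1, which is L ⇒ W
n=3: can move to 1, which is L ⇒ W
n=4: moves to 2(W), 3(W); every one is W ⇒ L
n=5: can move to 4, which is L ⇒ W
n=6: can move to 4, which is L ⇒ W
n=7: the only move is to 6(W), a W ⇒ L
n=8: can move to 4, which is L ⇒ W
n=9: moves to 3(W), 6(W), 8(W); every one is W ⇒ L
n=10: can move to 9, which is L ⇒ W
n=11: the only move is to 10(W), a W ⇒ L
n=12: can move to 4, which is L ⇒ W
n=13: the only move is to 12(W), a W ⇒ L
n=14: can move to 7, which is L ⇒ W
n=15: moves to 5(W), 10(W), 12(W), 14(W); every one is W ⇒ L
n=16: can move to 15, which is L ⇒ W
n=17: the only move is to 16(W), a W ⇒ L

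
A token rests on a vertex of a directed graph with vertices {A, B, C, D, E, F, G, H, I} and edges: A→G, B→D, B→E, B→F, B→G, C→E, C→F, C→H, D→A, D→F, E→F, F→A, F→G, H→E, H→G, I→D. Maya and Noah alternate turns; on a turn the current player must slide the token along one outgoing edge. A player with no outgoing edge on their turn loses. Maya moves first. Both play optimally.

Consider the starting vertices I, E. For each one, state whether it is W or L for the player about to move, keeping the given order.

Classify positions by backward induction: terminal positions (no move available) are L. From any other position, the mover wins iff some move reaches an L.
Every edge goes from a vertex to one that appears earlier in the order G, A, F, D, E, I, B, H, C, so processing vertices in that order labels each vertex after all of its successors.
G: no outgoing edge → L
A: W (go to G, an L position)
F: W (go to G, an L position)
D: L (options F(W), A(W) are all W)
E: L (sole option F(W) is W)
I: W (go to D, an L position)
B: W (go to E, an L position)
H: W (go to E, an L position)
C: W (go to E, an L position)

I: W, E: L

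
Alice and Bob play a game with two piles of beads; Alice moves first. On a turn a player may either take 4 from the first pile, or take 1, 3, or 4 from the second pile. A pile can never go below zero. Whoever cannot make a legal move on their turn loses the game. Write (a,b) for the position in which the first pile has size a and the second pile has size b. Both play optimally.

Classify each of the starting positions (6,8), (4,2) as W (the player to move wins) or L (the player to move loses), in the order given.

Build the W/L table. Terminal = L. A non-terminal position is W if it has a move to some L; otherwise it is L.
No move ever increases a pile, so every position that can arise here has a ≤ 6 and b ≤ 8; it is enough to label the cells with 0 ≤ a ≤ 6 and 0 ≤ b ≤ 8.
Every move lowers a or b (never raises either), so fill the grid row by row in increasing a, and left to right within a row: each cell's successors are then already labelled.
      b=0  b=1  b=2  b=3  b=4  b=5  b=6  b=7  b=8
a=0:    L    W    L    W    W    W    W    L    W
a=1:    L    W    L    W    W    W    W    L    W
a=2:    L    W    L    W    W    W    W    L    W
a=3:    L    W    L    W    W    W    W    L    W
a=4:    W    L    W    L    W    W    W    W    L
a=5:    W    L    W    L    W    W    W    W    L
a=6:    W    L    W    L    W    W    W    W    L
Cells with no legal move (terminal, hence L): (0,0), (1,0), (2,0), (3,0).
The remaining L cells, each justified by listing all of its moves:
(0,2): only reaches (0,1)(W), which is W → L
(0,7): only reaches (0,6)(W), (0,4)(W), (0,3)(W), all W → L
(1,2): only reaches (1,1)(W), which is W → L
(1,7): only reaches (1,6)(W), (1,4)(W), (1,3)(W), all W → L
(2,2): only reaches (2,1)(W), which is W → L
(2,7): only reaches (2,6)(W), (2,4)(W), (2,3)(W), all W → L
(3,2): only reaches (3,1)(W), which is W → L
(3,7): only reaches (3,6)(W), (3,4)(W), (3,3)(W), all W → L
(4,1): only reaches (0,1)(W), (4,0)(W), all W → L
(4,3): only reaches (0,3)(W), (4,2)(W), (4,0)(W), all W → L
(4,8): only reaches (0,8)(W), (4,7)(W), (4,5)(W), (4,4)(W), all W → L
(5,1): only reaches (1,1)(W), (5,0)(W), all W → L
(5,3): only reaches (1,3)(W), (5,2)(W), (5,0)(W), all W → L
(5,8): only reaches (1,8)(W), (5,7)(W), (5,5)(W), (5,4)(W), all W → L
(6,1): only reaches (2,1)(W), (6,0)(W), all W → L
(6,3): only reaches (2,3)(W), (6,2)(W), (6,0)(W), all W → L
(6,8): only reaches (2,8)(W), (6,7)(W), (6,5)(W), (6,4)(W), all W → L
Every other cell has at least one move into one of the L cells above, so it is W.
(6,8): one of the L cells justified above, so L
(4,2): the move to (0,2) reaches an L cell, so W

(6,8): L, (4,2): W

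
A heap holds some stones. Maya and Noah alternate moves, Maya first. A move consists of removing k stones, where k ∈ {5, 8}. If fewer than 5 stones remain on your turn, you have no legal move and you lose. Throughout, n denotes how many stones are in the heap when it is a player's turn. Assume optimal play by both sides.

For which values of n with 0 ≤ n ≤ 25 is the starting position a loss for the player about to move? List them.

0, 1, 2, 3, 4, 13, 14, 15, 16, 17

Compute win/loss labels from the base case upward. A position with no move is L. Any other position is W if it can reach an L in one move, else L.
n=0: no move → L
n=1: no move → L
n=2: no move → L
n=3: no move → L
n=4: no move → L
n=5: →0(L), so W
n=6: →1(L), so W
n=7: →2(L), so W
n=8: →3(L), so W
n=9: →4(L), so W
n=10: →2(L), so W
n=11: →3(L), so W
n=12: →4(L), so W
n=13: →8(W), 5(W) — all W, so L
n=14: →9(W), 6(W) — all W, so L
n=15: →10(W), 7(W) — all W, so L
n=16: →11(W), 8(W) — all W, so L
n=17: →12(W), 9(W) — all W, so L
n=18: →13(L), so W
n=19: →14(L), so W
n=20: →15(L), so W
n=21: →16(L), so W
n=22: →17(L), so W
n=23: →15(L), so W
n=24: →16(L), so W
n=25: →17(L), so W
The losing starting values of n are exactly the entries labelled L in this table (10 of them).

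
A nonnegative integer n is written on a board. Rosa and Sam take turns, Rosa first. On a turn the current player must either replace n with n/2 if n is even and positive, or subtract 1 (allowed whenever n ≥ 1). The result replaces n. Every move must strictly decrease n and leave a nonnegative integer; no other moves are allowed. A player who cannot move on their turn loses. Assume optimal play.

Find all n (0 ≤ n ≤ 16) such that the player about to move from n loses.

0, 2, 5, 7, 9, 11, 13, 15

Classify positions by backward induction: terminal positions (no move available) are L. From any other position, the mover wins iff some move reaches an L.
n=0: no move → L
n=1: can move to 0, which is L ⇒ W
n=2: the only move is to 1(W), a W ⇒ L
n=3: can move to 2, which is L ⇒ W
n=4: can move to 2, which is L ⇒ W
n=5: the only move is to 4(W), a W ⇒ L
n=6: can move to 5, which is L ⇒ W
n=7: the only move is to 6(W), a W ⇒ L
n=8: can move to 7, which is L ⇒ W
n=9: the only move is to 8(W), a W ⇒ L
n=10: can move to 5, which is L ⇒ W
n=11: the only move is to 10(W), a W ⇒ L
n=12: can move to 11, which is L ⇒ W
n=13: the only move is to 12(W), a W ⇒ L
n=14: can move to 7, which is L ⇒ W
n=15: the only move is to 14(W), a W ⇒ L
n=16: can move to 15, which is L ⇒ W
The losing starting values of n are exactly the entries labelled L in this table (8 of them).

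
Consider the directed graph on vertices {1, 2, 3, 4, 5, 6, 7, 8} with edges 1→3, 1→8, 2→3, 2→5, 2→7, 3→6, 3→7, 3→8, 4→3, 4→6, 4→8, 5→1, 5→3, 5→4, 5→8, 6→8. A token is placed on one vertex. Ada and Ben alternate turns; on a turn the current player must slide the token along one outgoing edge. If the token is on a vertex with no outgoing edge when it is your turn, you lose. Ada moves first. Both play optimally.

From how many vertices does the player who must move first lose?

2

Label each position W (a win for the player to move) or L (a loss). A position with no legal move is L; any other position is W exactly when some move reaches an L, and L when every move reaches a W.
Every edge goes from a vertex to one that appears earlier in the order 7, 8, 6, 3, 4, 1, 5, 2, so processing vertices in that order labels each vertex after all of its successors.
7: no outgoing edge → L
8: no outgoing edge → L
6: can move to 8, which is L ⇒ W
3: can move to 8, which is L ⇒ W
4: can move to 8, which is L ⇒ W
1: can move to 8, which is L ⇒ W
5: can move to 8, which is L ⇒ W
2: can move to 7, which is L ⇒ W
The L vertices are 7, 8; that is 2 in all.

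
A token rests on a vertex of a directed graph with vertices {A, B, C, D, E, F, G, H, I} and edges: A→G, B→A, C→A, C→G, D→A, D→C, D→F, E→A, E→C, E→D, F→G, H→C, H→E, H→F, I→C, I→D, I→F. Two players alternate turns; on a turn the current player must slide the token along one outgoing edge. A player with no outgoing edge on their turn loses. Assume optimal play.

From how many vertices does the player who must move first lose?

4

Use the standard recursion: the mover loses at a terminal position; elsewhere, the mover wins exactly when some move hands the opponent an L position.
Every edge goes from a vertex to one that appears earlier in the order G, A, C, F, D, E, B, H, I, so processing vertices in that order labels each vertex after all of its successors.
G: no outgoing edge → L
A: can move to G, which is L ⇒ W
C: can move to G, which is L ⇒ W
F: can move to G, which is L ⇒ W
D: moves to F(W), C(W), A(W); every one is W ⇒ L
E: can move to D, which is L ⇒ W
B: the only move is to A(W), a W ⇒ L
H: moves to E(W), F(W), C(W); every one is W ⇒ L
I: can move to D, which is L ⇒ W
The L vertices are B, D, G, H; that is 4 in all.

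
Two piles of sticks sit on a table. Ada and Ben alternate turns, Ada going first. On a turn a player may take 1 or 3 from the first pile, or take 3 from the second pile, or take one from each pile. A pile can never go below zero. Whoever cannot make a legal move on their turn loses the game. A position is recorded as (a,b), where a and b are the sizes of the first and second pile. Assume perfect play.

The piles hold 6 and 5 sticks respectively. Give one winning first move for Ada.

Move to (5,5).

Positions with no move are L. A position that does have a move is losing for the player to move precisely when every available move leads to a winning position for the opponent. Fill in the labels:
No move ever increases a pile, so every position that can arise here has a ≤ 6 and b ≤ 5; it is enough to label the cells with 0 ≤ a ≤ 6 and 0 ≤ b ≤ 5.
Every move lowers a or b (never raises either), so fill the grid row by row in increasing a, and left to right within a row: each cell's successors are then already labelled.
      b=0  b=1  b=2  b=3  b=4  b=5
a=0:    L    L    L    W    W    W
a=1:    W    W    W    W    L    L
a=2:    L    L    L    W    W    W
a=3:    W    W    W    W    L    L
a=4:    L    L    L    W    W    W
a=5:    W    W    W    W    L    L
a=6:    L    L    L    W    W    W
Cells with no legal move (terminal, hence L): (0,0), (0,1), (0,2).
The remaining L cells, each justified by listing all of its moves:
(1,4): moves to (0,4)(W), (1,1)(W), (0,3)(W); every one is W ⇒ L
(1,5): moves to (0,5)(W), (1,2)(W), (0,4)(W); every one is W ⇒ L
(2,0): the only move is to (1,0)(W), a W ⇒ L
(2,1): moves to (1,1)(W), (1,0)(W); every one is W ⇒ L
(2,2): moves to (1,2)(W), (1,1)(W); every one is W ⇒ L
(3,4): moves to (2,4)(W), (0,4)(W), (3,1)(W), (2,3)(W); every one is W ⇒ L
(3,5): moves to (2,5)(W), (0,5)(W), (3,2)(W), (2,4)(W); every one is W ⇒ L
(4,0): moves to (3,0)(W), (1,0)(W); every one is W ⇒ L
(4,1): moves to (3,1)(W), (1,1)(W), (3,0)(W); every one is W ⇒ L
(4,2): moves to (3,2)(W), (1,2)(W), (3,1)(W); every one is W ⇒ L
(5,4): moves to (4,4)(W), (2,4)(W), (5,1)(W), (4,3)(W); every one is W ⇒ L
(5,5): moves to (4,5)(W), (2,5)(W), (5,2)(W), (4,4)(W); every one is W ⇒ L
(6,0): moves to (5,0)(W), (3,0)(W); every one is W ⇒ L
(6,1): moves to (5,1)(W), (3,1)(W), (5,0)(W); every one is W ⇒ L
(6,2): moves to (5,2)(W), (3,2)(W), (5,1)(W); every one is W ⇒ L
Every other cell has at least one move into one of the L cells above, so it is W.
From (6,5), the L positions reachable in one move are: (5,5), (3,5), (6,2), (5,4). Any move reaching one of these is winning.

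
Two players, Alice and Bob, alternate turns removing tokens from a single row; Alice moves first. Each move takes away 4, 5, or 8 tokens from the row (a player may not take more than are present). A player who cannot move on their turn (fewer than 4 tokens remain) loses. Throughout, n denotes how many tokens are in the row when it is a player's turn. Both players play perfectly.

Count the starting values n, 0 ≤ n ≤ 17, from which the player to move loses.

Classify positions by backward induction: terminal positions (no move available) are L. From any other position, the mover wins iff some move reaches an L.
n=0: no move → L
n=1: no move → L
n=2: no move → L
n=3: no move → L
n=4: W (go to 0, an L position)
n=5: W (go to 1, an L position)
n=6: W (go to 2, an L position)
n=7: W (go to 3, an L position)
n=8: W (go to 3, an L position)
n=9: W (go to 1, an L position)
n=10: W (go to 2, an L position)
n=11: W (go to 3, an L position)
n=12: L (options 8(W), 7(W), 4(W) are all W)
n=13: L (options 9(W), 8(W), 5(W) are all W)
n=14: L (options 10(W), 9(W), 6(W) are all W)
n=15: L (options 11(W), 10(W), 7(W) are all W)
n=16: W (go to 12, an L position)
n=17: W (go to 13, an L position)
L entries with 0 ≤ n ≤ 17: n = 0, 1, 2, 3, 12, 13, 14, 15; that makes 8.

8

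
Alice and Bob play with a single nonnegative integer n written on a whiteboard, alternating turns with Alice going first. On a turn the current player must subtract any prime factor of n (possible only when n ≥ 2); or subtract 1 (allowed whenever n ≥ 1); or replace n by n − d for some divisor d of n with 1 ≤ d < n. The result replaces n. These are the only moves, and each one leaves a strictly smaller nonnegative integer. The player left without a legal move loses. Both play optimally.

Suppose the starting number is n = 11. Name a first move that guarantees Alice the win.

Move to 0.

Compute win/loss labels from the base case upward. A position with no move is L. Any other position is W if it can reach an L in one move, else L.
n=0: no move → L
n=1: can move to 0, which is L ⇒ W
n=2: can move to 0, which is L ⇒ W
n=3: can move to 0, which is L ⇒ W
n=4: moves to 2(W), 3(W); every one is W ⇒ L
n=5: can move to 0, which is L ⇒ W
n=6: can move to 4, which is L ⇒ W
n=7: can move to 0, which is L ⇒ W
n=8: can move to 4, which is L ⇒ W
n=9: moves to 6(W), 8(W); every one is W ⇒ L
n=10: can move to 9, which is L ⇒ W
n=11: can move to 0, which is L ⇒ W
From 11, the L positions reachable in one move are: 0.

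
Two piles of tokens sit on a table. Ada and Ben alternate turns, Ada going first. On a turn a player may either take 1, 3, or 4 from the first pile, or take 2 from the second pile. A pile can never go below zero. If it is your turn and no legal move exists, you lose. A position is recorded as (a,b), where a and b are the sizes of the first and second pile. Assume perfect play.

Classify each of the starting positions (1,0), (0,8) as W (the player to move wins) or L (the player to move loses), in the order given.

(1,0): W, (0,8): L

Classify positions by backward induction: terminal positions (no move available) are L. From any other position, the mover wins iff some move reaches an L.
No move ever increases a pile, so every position that can arise here has a ≤ 1 and b ≤ 8; it is enough to label the cells with 0 ≤ a ≤ 1 and 0 ≤ b ≤ 8.
Every move lowers a or b (never raises either), so fill the grid row by row in increasing a, and left to right within a row: each cell's successors are then already labelled.
      b=0  b=1  b=2  b=3  b=4  b=5  b=6  b=7  b=8
a=0:    L    L    W    W    L    L    W    W    L
a=1:    W    W    L    L    W    W    L    L    W
Cells with no legal move (terminal, hence L): (0,0), (0,1).
The remaining L cells, each justified by listing all of its moves:
(0,4): only reaches (0,2)(W), which is W → L
(0,5): only reaches (0,3)(W), which is W → L
(0,8): only reaches (0,6)(W), which is W → L
(1,2): only reaches (0,2)(W), (1,0)(W), all W → L
(1,3): only reaches (0,3)(W), (1,1)(W), all W → L
(1,6): only reaches (0,6)(W), (1,4)(W), all W → L
(1,7): only reaches (0,7)(W), (1,5)(W), all W → L
Every other cell has at least one move into one of the L cells above, so it is W.
(1,0): the move to (0,0) reaches an L cell, so W
(0,8): one of the L cells justified above, so L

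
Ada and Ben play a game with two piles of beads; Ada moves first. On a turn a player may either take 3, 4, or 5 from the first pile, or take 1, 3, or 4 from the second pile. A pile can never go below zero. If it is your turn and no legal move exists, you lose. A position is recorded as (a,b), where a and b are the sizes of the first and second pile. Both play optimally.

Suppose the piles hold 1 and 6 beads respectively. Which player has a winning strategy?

Positions with no move are L. A position that does have a move is losing for the player to move precisely when every available move leads to a winning position for the opponent. Fill in the labels:
No move ever increases a pile, so every position that can arise here has a ≤ 1 and b ≤ 6; it is enough to label the cells with 0 ≤ a ≤ 1 and 0 ≤ b ≤ 6.
Every move lowers a or b (never raises either), so fill the grid row by row in increasing a, and left to right within a row: each cell's successors are then already labelled.
      b=0  b=1  b=2  b=3  b=4  b=5  b=6
a=0:    L    W    L    W    W    W    W
a=1:    L    W    L    W    W    W    W
Cells with no legal move (terminal, hence L): (0,0), (1,0).
The remaining L cells, each justified by listing all of its moves:
(0,2): →(0,1)(W) only, which is W, so L
(1,2): →(1,1)(W) only, which is W, so L
Every other cell has at least one move into one of the L cells above, so it is W.
From (1,6) Ada can move to (1,2), reaching an L position.

Ada wins.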